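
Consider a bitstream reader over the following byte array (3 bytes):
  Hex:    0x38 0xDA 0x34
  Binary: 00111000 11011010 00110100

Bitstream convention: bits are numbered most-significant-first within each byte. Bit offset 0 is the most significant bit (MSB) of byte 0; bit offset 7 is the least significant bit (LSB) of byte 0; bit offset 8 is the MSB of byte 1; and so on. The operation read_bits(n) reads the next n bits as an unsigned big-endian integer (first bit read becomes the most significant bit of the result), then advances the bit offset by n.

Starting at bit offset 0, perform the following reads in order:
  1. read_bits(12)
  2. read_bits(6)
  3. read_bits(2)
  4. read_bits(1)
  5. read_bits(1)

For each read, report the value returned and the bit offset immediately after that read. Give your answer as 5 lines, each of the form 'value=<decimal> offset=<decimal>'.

Answer: value=909 offset=12
value=40 offset=18
value=3 offset=20
value=0 offset=21
value=1 offset=22

Derivation:
Read 1: bits[0:12] width=12 -> value=909 (bin 001110001101); offset now 12 = byte 1 bit 4; 12 bits remain
Read 2: bits[12:18] width=6 -> value=40 (bin 101000); offset now 18 = byte 2 bit 2; 6 bits remain
Read 3: bits[18:20] width=2 -> value=3 (bin 11); offset now 20 = byte 2 bit 4; 4 bits remain
Read 4: bits[20:21] width=1 -> value=0 (bin 0); offset now 21 = byte 2 bit 5; 3 bits remain
Read 5: bits[21:22] width=1 -> value=1 (bin 1); offset now 22 = byte 2 bit 6; 2 bits remain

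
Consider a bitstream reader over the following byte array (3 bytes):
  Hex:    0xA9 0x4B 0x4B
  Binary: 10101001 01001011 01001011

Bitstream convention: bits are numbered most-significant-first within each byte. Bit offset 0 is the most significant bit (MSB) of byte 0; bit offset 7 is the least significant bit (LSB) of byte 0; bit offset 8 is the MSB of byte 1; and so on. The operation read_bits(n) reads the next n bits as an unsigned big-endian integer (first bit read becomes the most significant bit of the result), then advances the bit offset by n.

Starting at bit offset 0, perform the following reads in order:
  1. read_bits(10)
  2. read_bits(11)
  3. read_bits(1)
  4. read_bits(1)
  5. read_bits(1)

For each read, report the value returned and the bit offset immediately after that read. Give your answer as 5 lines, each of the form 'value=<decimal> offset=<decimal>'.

Answer: value=677 offset=10
value=361 offset=21
value=0 offset=22
value=1 offset=23
value=1 offset=24

Derivation:
Read 1: bits[0:10] width=10 -> value=677 (bin 1010100101); offset now 10 = byte 1 bit 2; 14 bits remain
Read 2: bits[10:21] width=11 -> value=361 (bin 00101101001); offset now 21 = byte 2 bit 5; 3 bits remain
Read 3: bits[21:22] width=1 -> value=0 (bin 0); offset now 22 = byte 2 bit 6; 2 bits remain
Read 4: bits[22:23] width=1 -> value=1 (bin 1); offset now 23 = byte 2 bit 7; 1 bits remain
Read 5: bits[23:24] width=1 -> value=1 (bin 1); offset now 24 = byte 3 bit 0; 0 bits remain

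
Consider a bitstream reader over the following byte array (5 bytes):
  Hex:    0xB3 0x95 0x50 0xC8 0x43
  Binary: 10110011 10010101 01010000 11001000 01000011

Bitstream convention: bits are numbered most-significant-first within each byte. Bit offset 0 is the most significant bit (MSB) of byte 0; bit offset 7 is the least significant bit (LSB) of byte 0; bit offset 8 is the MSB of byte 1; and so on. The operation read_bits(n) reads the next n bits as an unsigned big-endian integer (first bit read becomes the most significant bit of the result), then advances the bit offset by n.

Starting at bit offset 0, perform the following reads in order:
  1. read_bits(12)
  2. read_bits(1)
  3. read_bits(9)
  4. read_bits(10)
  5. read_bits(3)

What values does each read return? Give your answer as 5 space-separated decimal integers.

Answer: 2873 0 340 200 2

Derivation:
Read 1: bits[0:12] width=12 -> value=2873 (bin 101100111001); offset now 12 = byte 1 bit 4; 28 bits remain
Read 2: bits[12:13] width=1 -> value=0 (bin 0); offset now 13 = byte 1 bit 5; 27 bits remain
Read 3: bits[13:22] width=9 -> value=340 (bin 101010100); offset now 22 = byte 2 bit 6; 18 bits remain
Read 4: bits[22:32] width=10 -> value=200 (bin 0011001000); offset now 32 = byte 4 bit 0; 8 bits remain
Read 5: bits[32:35] width=3 -> value=2 (bin 010); offset now 35 = byte 4 bit 3; 5 bits remain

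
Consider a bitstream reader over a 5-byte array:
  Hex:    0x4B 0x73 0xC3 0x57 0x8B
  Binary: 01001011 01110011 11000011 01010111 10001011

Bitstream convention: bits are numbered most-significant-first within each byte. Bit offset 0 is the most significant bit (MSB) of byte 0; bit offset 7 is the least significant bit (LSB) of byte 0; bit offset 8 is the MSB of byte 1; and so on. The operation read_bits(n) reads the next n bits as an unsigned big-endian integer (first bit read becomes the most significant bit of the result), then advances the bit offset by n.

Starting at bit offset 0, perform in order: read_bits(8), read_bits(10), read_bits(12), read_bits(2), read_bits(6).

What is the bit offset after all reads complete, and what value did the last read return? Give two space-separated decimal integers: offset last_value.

Read 1: bits[0:8] width=8 -> value=75 (bin 01001011); offset now 8 = byte 1 bit 0; 32 bits remain
Read 2: bits[8:18] width=10 -> value=463 (bin 0111001111); offset now 18 = byte 2 bit 2; 22 bits remain
Read 3: bits[18:30] width=12 -> value=213 (bin 000011010101); offset now 30 = byte 3 bit 6; 10 bits remain
Read 4: bits[30:32] width=2 -> value=3 (bin 11); offset now 32 = byte 4 bit 0; 8 bits remain
Read 5: bits[32:38] width=6 -> value=34 (bin 100010); offset now 38 = byte 4 bit 6; 2 bits remain

Answer: 38 34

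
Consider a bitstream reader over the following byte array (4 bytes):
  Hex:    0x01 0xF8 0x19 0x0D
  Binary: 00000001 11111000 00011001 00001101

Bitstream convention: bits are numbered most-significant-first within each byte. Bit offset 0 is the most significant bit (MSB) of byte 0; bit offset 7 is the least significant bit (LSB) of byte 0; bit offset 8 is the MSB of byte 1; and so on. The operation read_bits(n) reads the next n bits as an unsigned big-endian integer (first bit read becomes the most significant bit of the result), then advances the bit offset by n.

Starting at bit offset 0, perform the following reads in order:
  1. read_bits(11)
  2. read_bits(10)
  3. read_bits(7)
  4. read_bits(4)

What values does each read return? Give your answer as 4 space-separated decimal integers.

Read 1: bits[0:11] width=11 -> value=15 (bin 00000001111); offset now 11 = byte 1 bit 3; 21 bits remain
Read 2: bits[11:21] width=10 -> value=771 (bin 1100000011); offset now 21 = byte 2 bit 5; 11 bits remain
Read 3: bits[21:28] width=7 -> value=16 (bin 0010000); offset now 28 = byte 3 bit 4; 4 bits remain
Read 4: bits[28:32] width=4 -> value=13 (bin 1101); offset now 32 = byte 4 bit 0; 0 bits remain

Answer: 15 771 16 13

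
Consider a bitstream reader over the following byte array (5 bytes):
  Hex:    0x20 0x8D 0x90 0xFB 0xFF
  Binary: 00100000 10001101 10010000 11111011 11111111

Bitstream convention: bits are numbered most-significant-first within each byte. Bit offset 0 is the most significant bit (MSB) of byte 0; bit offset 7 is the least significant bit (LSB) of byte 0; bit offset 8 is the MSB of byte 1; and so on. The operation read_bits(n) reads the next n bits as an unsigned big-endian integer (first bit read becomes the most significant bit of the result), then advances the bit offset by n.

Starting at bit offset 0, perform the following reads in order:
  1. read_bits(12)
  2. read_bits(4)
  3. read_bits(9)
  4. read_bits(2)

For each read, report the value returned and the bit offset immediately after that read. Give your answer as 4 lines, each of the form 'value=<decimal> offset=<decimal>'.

Read 1: bits[0:12] width=12 -> value=520 (bin 001000001000); offset now 12 = byte 1 bit 4; 28 bits remain
Read 2: bits[12:16] width=4 -> value=13 (bin 1101); offset now 16 = byte 2 bit 0; 24 bits remain
Read 3: bits[16:25] width=9 -> value=289 (bin 100100001); offset now 25 = byte 3 bit 1; 15 bits remain
Read 4: bits[25:27] width=2 -> value=3 (bin 11); offset now 27 = byte 3 bit 3; 13 bits remain

Answer: value=520 offset=12
value=13 offset=16
value=289 offset=25
value=3 offset=27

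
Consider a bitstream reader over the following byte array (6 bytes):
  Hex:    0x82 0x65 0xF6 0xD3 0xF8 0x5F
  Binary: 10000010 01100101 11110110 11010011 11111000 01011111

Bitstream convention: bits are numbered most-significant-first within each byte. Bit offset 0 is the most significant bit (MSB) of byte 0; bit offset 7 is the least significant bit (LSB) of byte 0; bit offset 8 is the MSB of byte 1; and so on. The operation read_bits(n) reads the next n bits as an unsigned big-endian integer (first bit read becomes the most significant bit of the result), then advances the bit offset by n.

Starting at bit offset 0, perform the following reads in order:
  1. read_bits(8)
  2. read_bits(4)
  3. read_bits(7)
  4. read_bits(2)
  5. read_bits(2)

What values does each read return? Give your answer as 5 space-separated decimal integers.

Answer: 130 6 47 2 3

Derivation:
Read 1: bits[0:8] width=8 -> value=130 (bin 10000010); offset now 8 = byte 1 bit 0; 40 bits remain
Read 2: bits[8:12] width=4 -> value=6 (bin 0110); offset now 12 = byte 1 bit 4; 36 bits remain
Read 3: bits[12:19] width=7 -> value=47 (bin 0101111); offset now 19 = byte 2 bit 3; 29 bits remain
Read 4: bits[19:21] width=2 -> value=2 (bin 10); offset now 21 = byte 2 bit 5; 27 bits remain
Read 5: bits[21:23] width=2 -> value=3 (bin 11); offset now 23 = byte 2 bit 7; 25 bits remain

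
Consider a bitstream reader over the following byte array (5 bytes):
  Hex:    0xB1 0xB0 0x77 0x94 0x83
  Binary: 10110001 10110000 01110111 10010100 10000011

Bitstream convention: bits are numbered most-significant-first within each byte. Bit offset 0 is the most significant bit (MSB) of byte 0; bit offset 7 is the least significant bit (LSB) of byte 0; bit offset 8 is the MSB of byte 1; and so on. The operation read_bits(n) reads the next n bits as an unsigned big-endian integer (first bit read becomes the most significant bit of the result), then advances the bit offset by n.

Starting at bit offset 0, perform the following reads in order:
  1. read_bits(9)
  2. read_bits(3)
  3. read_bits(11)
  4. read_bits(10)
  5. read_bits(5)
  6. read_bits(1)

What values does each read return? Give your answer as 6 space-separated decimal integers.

Read 1: bits[0:9] width=9 -> value=355 (bin 101100011); offset now 9 = byte 1 bit 1; 31 bits remain
Read 2: bits[9:12] width=3 -> value=3 (bin 011); offset now 12 = byte 1 bit 4; 28 bits remain
Read 3: bits[12:23] width=11 -> value=59 (bin 00000111011); offset now 23 = byte 2 bit 7; 17 bits remain
Read 4: bits[23:33] width=10 -> value=809 (bin 1100101001); offset now 33 = byte 4 bit 1; 7 bits remain
Read 5: bits[33:38] width=5 -> value=0 (bin 00000); offset now 38 = byte 4 bit 6; 2 bits remain
Read 6: bits[38:39] width=1 -> value=1 (bin 1); offset now 39 = byte 4 bit 7; 1 bits remain

Answer: 355 3 59 809 0 1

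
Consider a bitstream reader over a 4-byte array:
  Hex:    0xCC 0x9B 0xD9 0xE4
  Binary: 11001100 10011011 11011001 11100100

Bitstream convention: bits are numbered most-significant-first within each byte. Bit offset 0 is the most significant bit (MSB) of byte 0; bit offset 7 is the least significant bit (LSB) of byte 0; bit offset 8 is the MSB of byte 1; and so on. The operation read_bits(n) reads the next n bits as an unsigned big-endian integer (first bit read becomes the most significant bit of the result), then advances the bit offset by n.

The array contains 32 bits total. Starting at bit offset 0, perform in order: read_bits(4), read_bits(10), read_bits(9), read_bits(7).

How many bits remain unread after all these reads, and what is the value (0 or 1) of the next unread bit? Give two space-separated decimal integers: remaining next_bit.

Answer: 2 0

Derivation:
Read 1: bits[0:4] width=4 -> value=12 (bin 1100); offset now 4 = byte 0 bit 4; 28 bits remain
Read 2: bits[4:14] width=10 -> value=806 (bin 1100100110); offset now 14 = byte 1 bit 6; 18 bits remain
Read 3: bits[14:23] width=9 -> value=492 (bin 111101100); offset now 23 = byte 2 bit 7; 9 bits remain
Read 4: bits[23:30] width=7 -> value=121 (bin 1111001); offset now 30 = byte 3 bit 6; 2 bits remain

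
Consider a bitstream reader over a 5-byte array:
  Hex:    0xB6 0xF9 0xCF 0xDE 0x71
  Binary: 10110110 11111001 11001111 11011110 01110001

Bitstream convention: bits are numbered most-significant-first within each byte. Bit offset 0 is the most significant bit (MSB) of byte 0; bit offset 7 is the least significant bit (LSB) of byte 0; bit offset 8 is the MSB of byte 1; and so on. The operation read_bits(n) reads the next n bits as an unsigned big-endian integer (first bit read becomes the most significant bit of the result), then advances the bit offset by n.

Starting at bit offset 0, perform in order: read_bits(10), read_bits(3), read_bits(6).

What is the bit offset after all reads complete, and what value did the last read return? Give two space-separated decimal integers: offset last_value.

Read 1: bits[0:10] width=10 -> value=731 (bin 1011011011); offset now 10 = byte 1 bit 2; 30 bits remain
Read 2: bits[10:13] width=3 -> value=7 (bin 111); offset now 13 = byte 1 bit 5; 27 bits remain
Read 3: bits[13:19] width=6 -> value=14 (bin 001110); offset now 19 = byte 2 bit 3; 21 bits remain

Answer: 19 14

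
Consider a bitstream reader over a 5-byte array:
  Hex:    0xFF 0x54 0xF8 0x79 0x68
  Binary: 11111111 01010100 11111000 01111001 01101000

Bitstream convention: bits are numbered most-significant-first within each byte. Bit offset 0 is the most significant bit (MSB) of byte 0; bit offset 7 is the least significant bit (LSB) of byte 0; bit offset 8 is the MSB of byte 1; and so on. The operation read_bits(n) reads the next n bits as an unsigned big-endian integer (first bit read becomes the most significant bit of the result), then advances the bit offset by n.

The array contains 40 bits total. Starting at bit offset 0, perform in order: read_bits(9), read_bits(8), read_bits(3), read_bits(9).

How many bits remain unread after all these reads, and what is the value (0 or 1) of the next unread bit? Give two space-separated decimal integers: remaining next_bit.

Answer: 11 0

Derivation:
Read 1: bits[0:9] width=9 -> value=510 (bin 111111110); offset now 9 = byte 1 bit 1; 31 bits remain
Read 2: bits[9:17] width=8 -> value=169 (bin 10101001); offset now 17 = byte 2 bit 1; 23 bits remain
Read 3: bits[17:20] width=3 -> value=7 (bin 111); offset now 20 = byte 2 bit 4; 20 bits remain
Read 4: bits[20:29] width=9 -> value=271 (bin 100001111); offset now 29 = byte 3 bit 5; 11 bits remain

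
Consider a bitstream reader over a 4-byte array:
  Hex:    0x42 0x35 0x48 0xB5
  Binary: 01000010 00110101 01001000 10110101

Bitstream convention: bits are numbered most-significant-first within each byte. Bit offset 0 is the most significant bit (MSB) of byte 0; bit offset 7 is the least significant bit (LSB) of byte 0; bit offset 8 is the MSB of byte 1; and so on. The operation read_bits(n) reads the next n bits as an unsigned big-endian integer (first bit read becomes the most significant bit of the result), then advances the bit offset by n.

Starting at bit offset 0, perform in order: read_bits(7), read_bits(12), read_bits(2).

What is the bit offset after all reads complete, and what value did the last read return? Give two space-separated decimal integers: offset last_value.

Read 1: bits[0:7] width=7 -> value=33 (bin 0100001); offset now 7 = byte 0 bit 7; 25 bits remain
Read 2: bits[7:19] width=12 -> value=426 (bin 000110101010); offset now 19 = byte 2 bit 3; 13 bits remain
Read 3: bits[19:21] width=2 -> value=1 (bin 01); offset now 21 = byte 2 bit 5; 11 bits remain

Answer: 21 1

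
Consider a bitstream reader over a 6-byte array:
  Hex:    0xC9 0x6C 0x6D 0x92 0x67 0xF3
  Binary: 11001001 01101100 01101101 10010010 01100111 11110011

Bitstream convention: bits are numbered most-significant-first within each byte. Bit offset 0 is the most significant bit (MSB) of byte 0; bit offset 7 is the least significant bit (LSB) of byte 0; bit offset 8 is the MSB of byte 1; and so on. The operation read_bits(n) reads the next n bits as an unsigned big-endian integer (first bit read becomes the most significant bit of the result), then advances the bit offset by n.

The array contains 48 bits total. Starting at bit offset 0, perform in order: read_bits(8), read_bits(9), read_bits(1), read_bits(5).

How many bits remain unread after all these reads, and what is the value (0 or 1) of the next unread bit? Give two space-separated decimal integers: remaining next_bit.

Read 1: bits[0:8] width=8 -> value=201 (bin 11001001); offset now 8 = byte 1 bit 0; 40 bits remain
Read 2: bits[8:17] width=9 -> value=216 (bin 011011000); offset now 17 = byte 2 bit 1; 31 bits remain
Read 3: bits[17:18] width=1 -> value=1 (bin 1); offset now 18 = byte 2 bit 2; 30 bits remain
Read 4: bits[18:23] width=5 -> value=22 (bin 10110); offset now 23 = byte 2 bit 7; 25 bits remain

Answer: 25 1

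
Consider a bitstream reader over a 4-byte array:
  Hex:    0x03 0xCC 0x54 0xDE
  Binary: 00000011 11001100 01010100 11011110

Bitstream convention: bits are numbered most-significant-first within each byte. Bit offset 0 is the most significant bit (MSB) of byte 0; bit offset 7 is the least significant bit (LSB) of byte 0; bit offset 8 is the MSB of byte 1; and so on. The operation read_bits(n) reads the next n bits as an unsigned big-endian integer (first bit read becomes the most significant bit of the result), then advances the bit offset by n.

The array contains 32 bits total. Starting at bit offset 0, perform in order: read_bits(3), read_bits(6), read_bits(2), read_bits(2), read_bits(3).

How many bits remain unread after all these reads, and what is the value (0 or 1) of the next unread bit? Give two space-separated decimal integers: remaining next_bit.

Read 1: bits[0:3] width=3 -> value=0 (bin 000); offset now 3 = byte 0 bit 3; 29 bits remain
Read 2: bits[3:9] width=6 -> value=7 (bin 000111); offset now 9 = byte 1 bit 1; 23 bits remain
Read 3: bits[9:11] width=2 -> value=2 (bin 10); offset now 11 = byte 1 bit 3; 21 bits remain
Read 4: bits[11:13] width=2 -> value=1 (bin 01); offset now 13 = byte 1 bit 5; 19 bits remain
Read 5: bits[13:16] width=3 -> value=4 (bin 100); offset now 16 = byte 2 bit 0; 16 bits remain

Answer: 16 0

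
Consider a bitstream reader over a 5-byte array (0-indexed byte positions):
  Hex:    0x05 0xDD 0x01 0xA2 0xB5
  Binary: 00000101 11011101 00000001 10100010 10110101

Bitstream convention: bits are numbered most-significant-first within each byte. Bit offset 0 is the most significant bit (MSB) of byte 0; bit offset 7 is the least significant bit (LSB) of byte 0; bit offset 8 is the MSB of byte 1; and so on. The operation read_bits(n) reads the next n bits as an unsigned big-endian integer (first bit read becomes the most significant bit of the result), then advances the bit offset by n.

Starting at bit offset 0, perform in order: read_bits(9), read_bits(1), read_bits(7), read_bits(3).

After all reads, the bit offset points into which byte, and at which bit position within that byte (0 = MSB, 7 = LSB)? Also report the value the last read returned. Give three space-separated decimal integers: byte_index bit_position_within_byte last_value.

Answer: 2 4 0

Derivation:
Read 1: bits[0:9] width=9 -> value=11 (bin 000001011); offset now 9 = byte 1 bit 1; 31 bits remain
Read 2: bits[9:10] width=1 -> value=1 (bin 1); offset now 10 = byte 1 bit 2; 30 bits remain
Read 3: bits[10:17] width=7 -> value=58 (bin 0111010); offset now 17 = byte 2 bit 1; 23 bits remain
Read 4: bits[17:20] width=3 -> value=0 (bin 000); offset now 20 = byte 2 bit 4; 20 bits remain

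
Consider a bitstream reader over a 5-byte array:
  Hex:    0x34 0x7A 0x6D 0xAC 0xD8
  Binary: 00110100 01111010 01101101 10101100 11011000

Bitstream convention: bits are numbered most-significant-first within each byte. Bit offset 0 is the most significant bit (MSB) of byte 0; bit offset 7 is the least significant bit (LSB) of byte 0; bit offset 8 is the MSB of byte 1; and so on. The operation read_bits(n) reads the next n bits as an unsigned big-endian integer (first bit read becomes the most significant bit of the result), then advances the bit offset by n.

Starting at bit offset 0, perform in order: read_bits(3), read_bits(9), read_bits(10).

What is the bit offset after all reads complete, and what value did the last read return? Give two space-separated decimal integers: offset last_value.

Read 1: bits[0:3] width=3 -> value=1 (bin 001); offset now 3 = byte 0 bit 3; 37 bits remain
Read 2: bits[3:12] width=9 -> value=327 (bin 101000111); offset now 12 = byte 1 bit 4; 28 bits remain
Read 3: bits[12:22] width=10 -> value=667 (bin 1010011011); offset now 22 = byte 2 bit 6; 18 bits remain

Answer: 22 667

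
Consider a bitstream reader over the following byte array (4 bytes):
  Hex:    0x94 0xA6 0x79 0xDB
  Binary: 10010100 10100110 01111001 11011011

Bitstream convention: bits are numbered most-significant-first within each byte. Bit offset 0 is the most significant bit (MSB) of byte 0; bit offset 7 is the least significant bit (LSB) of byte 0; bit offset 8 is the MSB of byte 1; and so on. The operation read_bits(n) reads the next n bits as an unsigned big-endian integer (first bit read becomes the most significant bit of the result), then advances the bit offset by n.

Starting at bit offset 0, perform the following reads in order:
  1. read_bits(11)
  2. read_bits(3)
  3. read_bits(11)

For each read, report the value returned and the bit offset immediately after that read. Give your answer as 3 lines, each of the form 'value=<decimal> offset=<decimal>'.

Read 1: bits[0:11] width=11 -> value=1189 (bin 10010100101); offset now 11 = byte 1 bit 3; 21 bits remain
Read 2: bits[11:14] width=3 -> value=1 (bin 001); offset now 14 = byte 1 bit 6; 18 bits remain
Read 3: bits[14:25] width=11 -> value=1267 (bin 10011110011); offset now 25 = byte 3 bit 1; 7 bits remain

Answer: value=1189 offset=11
value=1 offset=14
value=1267 offset=25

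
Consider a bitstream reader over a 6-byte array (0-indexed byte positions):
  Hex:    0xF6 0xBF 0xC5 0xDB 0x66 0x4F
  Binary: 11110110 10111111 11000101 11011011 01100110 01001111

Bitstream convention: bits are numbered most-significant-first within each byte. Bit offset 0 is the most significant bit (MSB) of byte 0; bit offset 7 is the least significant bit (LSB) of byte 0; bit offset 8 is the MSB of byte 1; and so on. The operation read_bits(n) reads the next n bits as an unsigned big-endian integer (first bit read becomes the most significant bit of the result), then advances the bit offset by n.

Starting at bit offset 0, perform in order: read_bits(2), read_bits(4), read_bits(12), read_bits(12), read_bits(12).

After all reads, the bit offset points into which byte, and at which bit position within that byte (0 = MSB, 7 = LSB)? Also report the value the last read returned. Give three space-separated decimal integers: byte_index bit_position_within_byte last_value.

Read 1: bits[0:2] width=2 -> value=3 (bin 11); offset now 2 = byte 0 bit 2; 46 bits remain
Read 2: bits[2:6] width=4 -> value=13 (bin 1101); offset now 6 = byte 0 bit 6; 42 bits remain
Read 3: bits[6:18] width=12 -> value=2815 (bin 101011111111); offset now 18 = byte 2 bit 2; 30 bits remain
Read 4: bits[18:30] width=12 -> value=374 (bin 000101110110); offset now 30 = byte 3 bit 6; 18 bits remain
Read 5: bits[30:42] width=12 -> value=3481 (bin 110110011001); offset now 42 = byte 5 bit 2; 6 bits remain

Answer: 5 2 3481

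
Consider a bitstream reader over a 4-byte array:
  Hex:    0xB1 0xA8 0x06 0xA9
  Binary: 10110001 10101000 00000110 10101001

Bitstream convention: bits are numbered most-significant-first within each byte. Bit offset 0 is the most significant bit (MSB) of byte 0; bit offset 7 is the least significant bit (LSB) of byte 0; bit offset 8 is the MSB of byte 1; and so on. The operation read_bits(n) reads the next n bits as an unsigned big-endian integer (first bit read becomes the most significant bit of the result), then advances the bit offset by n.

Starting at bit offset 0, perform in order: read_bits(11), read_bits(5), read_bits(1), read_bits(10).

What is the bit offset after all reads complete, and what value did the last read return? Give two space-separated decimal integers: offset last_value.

Read 1: bits[0:11] width=11 -> value=1421 (bin 10110001101); offset now 11 = byte 1 bit 3; 21 bits remain
Read 2: bits[11:16] width=5 -> value=8 (bin 01000); offset now 16 = byte 2 bit 0; 16 bits remain
Read 3: bits[16:17] width=1 -> value=0 (bin 0); offset now 17 = byte 2 bit 1; 15 bits remain
Read 4: bits[17:27] width=10 -> value=53 (bin 0000110101); offset now 27 = byte 3 bit 3; 5 bits remain

Answer: 27 53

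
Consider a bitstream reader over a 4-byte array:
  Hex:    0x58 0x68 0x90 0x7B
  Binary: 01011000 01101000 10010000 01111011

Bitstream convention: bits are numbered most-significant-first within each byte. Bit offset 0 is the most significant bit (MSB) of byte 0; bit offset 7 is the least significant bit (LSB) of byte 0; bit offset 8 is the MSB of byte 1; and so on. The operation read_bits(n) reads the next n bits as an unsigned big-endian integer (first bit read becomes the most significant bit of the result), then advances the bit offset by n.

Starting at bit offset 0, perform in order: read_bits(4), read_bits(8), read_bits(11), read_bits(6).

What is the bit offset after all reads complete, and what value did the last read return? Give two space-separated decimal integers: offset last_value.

Answer: 29 15

Derivation:
Read 1: bits[0:4] width=4 -> value=5 (bin 0101); offset now 4 = byte 0 bit 4; 28 bits remain
Read 2: bits[4:12] width=8 -> value=134 (bin 10000110); offset now 12 = byte 1 bit 4; 20 bits remain
Read 3: bits[12:23] width=11 -> value=1096 (bin 10001001000); offset now 23 = byte 2 bit 7; 9 bits remain
Read 4: bits[23:29] width=6 -> value=15 (bin 001111); offset now 29 = byte 3 bit 5; 3 bits remain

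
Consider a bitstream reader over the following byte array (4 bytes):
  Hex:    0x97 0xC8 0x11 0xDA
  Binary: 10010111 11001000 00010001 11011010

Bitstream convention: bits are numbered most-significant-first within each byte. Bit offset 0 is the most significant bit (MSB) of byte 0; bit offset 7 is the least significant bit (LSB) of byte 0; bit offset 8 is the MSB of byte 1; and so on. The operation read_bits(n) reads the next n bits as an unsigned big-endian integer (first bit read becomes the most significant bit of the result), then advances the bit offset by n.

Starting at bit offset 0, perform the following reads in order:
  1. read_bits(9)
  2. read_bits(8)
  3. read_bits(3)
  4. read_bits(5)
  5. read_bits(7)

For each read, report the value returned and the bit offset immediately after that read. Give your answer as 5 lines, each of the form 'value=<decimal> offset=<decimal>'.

Answer: value=303 offset=9
value=144 offset=17
value=1 offset=20
value=3 offset=25
value=90 offset=32

Derivation:
Read 1: bits[0:9] width=9 -> value=303 (bin 100101111); offset now 9 = byte 1 bit 1; 23 bits remain
Read 2: bits[9:17] width=8 -> value=144 (bin 10010000); offset now 17 = byte 2 bit 1; 15 bits remain
Read 3: bits[17:20] width=3 -> value=1 (bin 001); offset now 20 = byte 2 bit 4; 12 bits remain
Read 4: bits[20:25] width=5 -> value=3 (bin 00011); offset now 25 = byte 3 bit 1; 7 bits remain
Read 5: bits[25:32] width=7 -> value=90 (bin 1011010); offset now 32 = byte 4 bit 0; 0 bits remain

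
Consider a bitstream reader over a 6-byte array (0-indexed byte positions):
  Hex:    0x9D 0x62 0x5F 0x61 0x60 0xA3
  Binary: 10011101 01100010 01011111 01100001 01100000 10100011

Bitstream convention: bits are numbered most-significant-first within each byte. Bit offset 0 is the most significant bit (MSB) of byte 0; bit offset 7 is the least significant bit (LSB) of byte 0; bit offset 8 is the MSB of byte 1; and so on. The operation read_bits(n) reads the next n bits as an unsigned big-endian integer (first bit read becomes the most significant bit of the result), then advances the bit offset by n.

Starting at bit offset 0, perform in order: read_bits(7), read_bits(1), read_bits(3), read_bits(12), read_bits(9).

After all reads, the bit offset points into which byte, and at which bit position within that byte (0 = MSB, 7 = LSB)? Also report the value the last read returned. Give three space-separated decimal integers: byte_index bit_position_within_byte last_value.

Read 1: bits[0:7] width=7 -> value=78 (bin 1001110); offset now 7 = byte 0 bit 7; 41 bits remain
Read 2: bits[7:8] width=1 -> value=1 (bin 1); offset now 8 = byte 1 bit 0; 40 bits remain
Read 3: bits[8:11] width=3 -> value=3 (bin 011); offset now 11 = byte 1 bit 3; 37 bits remain
Read 4: bits[11:23] width=12 -> value=303 (bin 000100101111); offset now 23 = byte 2 bit 7; 25 bits remain
Read 5: bits[23:32] width=9 -> value=353 (bin 101100001); offset now 32 = byte 4 bit 0; 16 bits remain

Answer: 4 0 353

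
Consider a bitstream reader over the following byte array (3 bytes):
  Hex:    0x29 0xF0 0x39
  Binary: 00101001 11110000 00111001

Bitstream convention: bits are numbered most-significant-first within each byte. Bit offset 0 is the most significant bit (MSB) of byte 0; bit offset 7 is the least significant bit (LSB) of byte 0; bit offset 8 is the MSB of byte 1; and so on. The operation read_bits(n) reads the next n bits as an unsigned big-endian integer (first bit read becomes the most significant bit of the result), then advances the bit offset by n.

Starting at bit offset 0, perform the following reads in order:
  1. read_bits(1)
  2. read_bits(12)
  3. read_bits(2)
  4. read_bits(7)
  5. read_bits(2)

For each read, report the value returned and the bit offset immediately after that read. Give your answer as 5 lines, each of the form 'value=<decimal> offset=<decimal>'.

Read 1: bits[0:1] width=1 -> value=0 (bin 0); offset now 1 = byte 0 bit 1; 23 bits remain
Read 2: bits[1:13] width=12 -> value=1342 (bin 010100111110); offset now 13 = byte 1 bit 5; 11 bits remain
Read 3: bits[13:15] width=2 -> value=0 (bin 00); offset now 15 = byte 1 bit 7; 9 bits remain
Read 4: bits[15:22] width=7 -> value=14 (bin 0001110); offset now 22 = byte 2 bit 6; 2 bits remain
Read 5: bits[22:24] width=2 -> value=1 (bin 01); offset now 24 = byte 3 bit 0; 0 bits remain

Answer: value=0 offset=1
value=1342 offset=13
value=0 offset=15
value=14 offset=22
value=1 offset=24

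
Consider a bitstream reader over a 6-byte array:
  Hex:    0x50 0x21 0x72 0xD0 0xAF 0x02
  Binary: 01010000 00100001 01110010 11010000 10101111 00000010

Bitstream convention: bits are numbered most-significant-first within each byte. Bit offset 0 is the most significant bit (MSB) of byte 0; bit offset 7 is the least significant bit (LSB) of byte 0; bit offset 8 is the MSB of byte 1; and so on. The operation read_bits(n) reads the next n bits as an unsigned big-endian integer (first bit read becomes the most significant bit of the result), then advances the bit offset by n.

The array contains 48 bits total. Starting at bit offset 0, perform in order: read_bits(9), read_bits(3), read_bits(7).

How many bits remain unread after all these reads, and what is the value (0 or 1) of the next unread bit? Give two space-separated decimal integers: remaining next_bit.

Read 1: bits[0:9] width=9 -> value=160 (bin 010100000); offset now 9 = byte 1 bit 1; 39 bits remain
Read 2: bits[9:12] width=3 -> value=2 (bin 010); offset now 12 = byte 1 bit 4; 36 bits remain
Read 3: bits[12:19] width=7 -> value=11 (bin 0001011); offset now 19 = byte 2 bit 3; 29 bits remain

Answer: 29 1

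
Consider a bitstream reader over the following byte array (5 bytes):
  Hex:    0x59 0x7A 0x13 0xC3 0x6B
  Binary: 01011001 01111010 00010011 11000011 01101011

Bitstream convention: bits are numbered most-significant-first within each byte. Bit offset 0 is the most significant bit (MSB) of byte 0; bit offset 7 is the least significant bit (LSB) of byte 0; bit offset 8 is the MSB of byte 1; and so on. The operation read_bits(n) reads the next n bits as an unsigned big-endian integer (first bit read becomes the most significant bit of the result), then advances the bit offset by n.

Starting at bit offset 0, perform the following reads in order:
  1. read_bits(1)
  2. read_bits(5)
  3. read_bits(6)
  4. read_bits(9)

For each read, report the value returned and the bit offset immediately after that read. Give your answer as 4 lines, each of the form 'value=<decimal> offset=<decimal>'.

Answer: value=0 offset=1
value=22 offset=6
value=23 offset=12
value=322 offset=21

Derivation:
Read 1: bits[0:1] width=1 -> value=0 (bin 0); offset now 1 = byte 0 bit 1; 39 bits remain
Read 2: bits[1:6] width=5 -> value=22 (bin 10110); offset now 6 = byte 0 bit 6; 34 bits remain
Read 3: bits[6:12] width=6 -> value=23 (bin 010111); offset now 12 = byte 1 bit 4; 28 bits remain
Read 4: bits[12:21] width=9 -> value=322 (bin 101000010); offset now 21 = byte 2 bit 5; 19 bits remain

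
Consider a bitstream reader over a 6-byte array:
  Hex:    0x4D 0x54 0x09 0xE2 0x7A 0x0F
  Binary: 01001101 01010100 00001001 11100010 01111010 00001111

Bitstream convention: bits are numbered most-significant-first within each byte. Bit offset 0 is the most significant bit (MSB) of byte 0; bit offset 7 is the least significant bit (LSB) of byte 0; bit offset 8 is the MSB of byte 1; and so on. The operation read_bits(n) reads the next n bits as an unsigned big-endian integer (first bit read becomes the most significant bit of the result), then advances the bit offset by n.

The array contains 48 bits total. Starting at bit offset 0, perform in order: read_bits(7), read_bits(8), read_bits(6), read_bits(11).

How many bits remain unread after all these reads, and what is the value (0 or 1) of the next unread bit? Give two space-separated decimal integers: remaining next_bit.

Answer: 16 0

Derivation:
Read 1: bits[0:7] width=7 -> value=38 (bin 0100110); offset now 7 = byte 0 bit 7; 41 bits remain
Read 2: bits[7:15] width=8 -> value=170 (bin 10101010); offset now 15 = byte 1 bit 7; 33 bits remain
Read 3: bits[15:21] width=6 -> value=1 (bin 000001); offset now 21 = byte 2 bit 5; 27 bits remain
Read 4: bits[21:32] width=11 -> value=482 (bin 00111100010); offset now 32 = byte 4 bit 0; 16 bits remain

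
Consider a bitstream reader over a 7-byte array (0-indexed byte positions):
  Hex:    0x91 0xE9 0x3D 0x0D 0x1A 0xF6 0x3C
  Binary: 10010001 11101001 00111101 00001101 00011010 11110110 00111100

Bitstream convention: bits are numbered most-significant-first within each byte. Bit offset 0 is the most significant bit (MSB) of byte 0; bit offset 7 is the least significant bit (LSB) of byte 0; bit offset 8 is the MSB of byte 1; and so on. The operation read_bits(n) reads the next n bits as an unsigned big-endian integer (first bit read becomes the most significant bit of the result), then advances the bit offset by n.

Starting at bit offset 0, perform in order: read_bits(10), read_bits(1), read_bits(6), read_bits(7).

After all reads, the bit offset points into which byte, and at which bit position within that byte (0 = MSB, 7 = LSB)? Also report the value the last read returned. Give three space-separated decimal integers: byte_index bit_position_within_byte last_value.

Read 1: bits[0:10] width=10 -> value=583 (bin 1001000111); offset now 10 = byte 1 bit 2; 46 bits remain
Read 2: bits[10:11] width=1 -> value=1 (bin 1); offset now 11 = byte 1 bit 3; 45 bits remain
Read 3: bits[11:17] width=6 -> value=18 (bin 010010); offset now 17 = byte 2 bit 1; 39 bits remain
Read 4: bits[17:24] width=7 -> value=61 (bin 0111101); offset now 24 = byte 3 bit 0; 32 bits remain

Answer: 3 0 61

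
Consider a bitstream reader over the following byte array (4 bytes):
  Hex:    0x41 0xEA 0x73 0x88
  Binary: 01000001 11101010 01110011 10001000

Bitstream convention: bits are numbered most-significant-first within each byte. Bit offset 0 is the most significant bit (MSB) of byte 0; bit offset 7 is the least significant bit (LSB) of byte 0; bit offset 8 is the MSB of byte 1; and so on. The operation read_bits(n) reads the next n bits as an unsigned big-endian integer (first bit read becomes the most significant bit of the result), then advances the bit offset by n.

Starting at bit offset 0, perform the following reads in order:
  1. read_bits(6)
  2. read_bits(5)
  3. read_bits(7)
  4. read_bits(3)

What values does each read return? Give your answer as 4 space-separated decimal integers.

Read 1: bits[0:6] width=6 -> value=16 (bin 010000); offset now 6 = byte 0 bit 6; 26 bits remain
Read 2: bits[6:11] width=5 -> value=15 (bin 01111); offset now 11 = byte 1 bit 3; 21 bits remain
Read 3: bits[11:18] width=7 -> value=41 (bin 0101001); offset now 18 = byte 2 bit 2; 14 bits remain
Read 4: bits[18:21] width=3 -> value=6 (bin 110); offset now 21 = byte 2 bit 5; 11 bits remain

Answer: 16 15 41 6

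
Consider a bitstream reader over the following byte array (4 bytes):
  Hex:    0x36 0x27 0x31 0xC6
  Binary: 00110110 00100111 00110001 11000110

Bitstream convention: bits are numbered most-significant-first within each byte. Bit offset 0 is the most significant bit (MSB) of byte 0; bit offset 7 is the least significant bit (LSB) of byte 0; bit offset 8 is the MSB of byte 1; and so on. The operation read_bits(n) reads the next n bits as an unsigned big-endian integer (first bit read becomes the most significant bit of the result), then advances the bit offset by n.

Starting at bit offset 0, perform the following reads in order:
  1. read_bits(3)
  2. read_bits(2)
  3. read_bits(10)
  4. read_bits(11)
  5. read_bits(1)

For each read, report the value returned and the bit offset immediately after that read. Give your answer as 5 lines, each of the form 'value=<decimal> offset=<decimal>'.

Read 1: bits[0:3] width=3 -> value=1 (bin 001); offset now 3 = byte 0 bit 3; 29 bits remain
Read 2: bits[3:5] width=2 -> value=2 (bin 10); offset now 5 = byte 0 bit 5; 27 bits remain
Read 3: bits[5:15] width=10 -> value=787 (bin 1100010011); offset now 15 = byte 1 bit 7; 17 bits remain
Read 4: bits[15:26] width=11 -> value=1223 (bin 10011000111); offset now 26 = byte 3 bit 2; 6 bits remain
Read 5: bits[26:27] width=1 -> value=0 (bin 0); offset now 27 = byte 3 bit 3; 5 bits remain

Answer: value=1 offset=3
value=2 offset=5
value=787 offset=15
value=1223 offset=26
value=0 offset=27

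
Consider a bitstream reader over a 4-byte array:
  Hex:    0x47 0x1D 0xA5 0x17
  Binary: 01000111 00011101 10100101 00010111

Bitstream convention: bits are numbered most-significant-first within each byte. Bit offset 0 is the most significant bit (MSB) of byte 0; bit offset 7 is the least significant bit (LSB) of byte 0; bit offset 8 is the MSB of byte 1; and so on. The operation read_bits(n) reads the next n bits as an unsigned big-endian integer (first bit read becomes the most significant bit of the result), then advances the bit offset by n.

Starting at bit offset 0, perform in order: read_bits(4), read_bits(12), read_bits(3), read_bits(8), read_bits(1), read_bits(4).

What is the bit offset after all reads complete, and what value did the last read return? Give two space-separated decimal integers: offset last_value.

Read 1: bits[0:4] width=4 -> value=4 (bin 0100); offset now 4 = byte 0 bit 4; 28 bits remain
Read 2: bits[4:16] width=12 -> value=1821 (bin 011100011101); offset now 16 = byte 2 bit 0; 16 bits remain
Read 3: bits[16:19] width=3 -> value=5 (bin 101); offset now 19 = byte 2 bit 3; 13 bits remain
Read 4: bits[19:27] width=8 -> value=40 (bin 00101000); offset now 27 = byte 3 bit 3; 5 bits remain
Read 5: bits[27:28] width=1 -> value=1 (bin 1); offset now 28 = byte 3 bit 4; 4 bits remain
Read 6: bits[28:32] width=4 -> value=7 (bin 0111); offset now 32 = byte 4 bit 0; 0 bits remain

Answer: 32 7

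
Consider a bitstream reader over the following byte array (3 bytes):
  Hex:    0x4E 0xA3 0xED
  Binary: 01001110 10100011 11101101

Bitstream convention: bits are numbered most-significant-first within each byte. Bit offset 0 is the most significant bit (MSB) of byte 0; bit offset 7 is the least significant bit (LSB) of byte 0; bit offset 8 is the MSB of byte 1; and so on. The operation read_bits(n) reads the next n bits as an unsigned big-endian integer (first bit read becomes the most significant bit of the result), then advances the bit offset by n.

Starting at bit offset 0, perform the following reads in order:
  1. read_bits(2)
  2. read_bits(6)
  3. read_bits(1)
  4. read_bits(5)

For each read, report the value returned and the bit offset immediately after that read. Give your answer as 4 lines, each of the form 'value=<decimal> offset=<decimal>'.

Read 1: bits[0:2] width=2 -> value=1 (bin 01); offset now 2 = byte 0 bit 2; 22 bits remain
Read 2: bits[2:8] width=6 -> value=14 (bin 001110); offset now 8 = byte 1 bit 0; 16 bits remain
Read 3: bits[8:9] width=1 -> value=1 (bin 1); offset now 9 = byte 1 bit 1; 15 bits remain
Read 4: bits[9:14] width=5 -> value=8 (bin 01000); offset now 14 = byte 1 bit 6; 10 bits remain

Answer: value=1 offset=2
value=14 offset=8
value=1 offset=9
value=8 offset=14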